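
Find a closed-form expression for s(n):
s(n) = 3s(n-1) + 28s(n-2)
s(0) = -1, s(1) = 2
Characteristic equation: x² - 3x - 28 = 0, which factors as (x - (-4))(x - (7)) = 0.
Roots r₁ = -4, r₂ = 7 (distinct).
General solution: s(n) = A·(-4)^n + B·(7)^n.
From s(0) = -1: A + B = -1.
From s(1) = 2: -4A + 7B = 2.
Solving: A = - \frac{9}{11}, B = - \frac{2}{11}.
So s(n) = - \frac{9 \left(-4\right)^{n}}{11} - \frac{2 \cdot 7^{n}}{11}.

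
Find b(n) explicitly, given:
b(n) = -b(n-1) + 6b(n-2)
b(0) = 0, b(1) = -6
Characteristic equation: x² + x - 6 = 0, which factors as (x - (-3))(x - (2)) = 0.
Roots r₁ = -3, r₂ = 2 (distinct).
General solution: b(n) = A·(-3)^n + B·(2)^n.
From b(0) = 0: A + B = 0.
From b(1) = -6: -3A + 2B = -6.
Solving: A = \frac{6}{5}, B = - \frac{6}{5}.
So b(n) = \frac{6 \left(-3\right)^{n}}{5} - \frac{6 \cdot 2^{n}}{5}.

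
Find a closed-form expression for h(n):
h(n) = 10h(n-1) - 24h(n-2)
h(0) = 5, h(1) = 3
Characteristic equation: x² - 10x + 24 = 0, which factors as (x - (4))(x - (6)) = 0.
Roots r₁ = 4, r₂ = 6 (distinct).
General solution: h(n) = A·(4)^n + B·(6)^n.
From h(0) = 5: A + B = 5.
From h(1) = 3: 4A + 6B = 3.
Solving: A = \frac{27}{2}, B = - \frac{17}{2}.
So h(n) = \frac{27 \cdot 4^{n}}{2} - \frac{17 \cdot 6^{n}}{2}.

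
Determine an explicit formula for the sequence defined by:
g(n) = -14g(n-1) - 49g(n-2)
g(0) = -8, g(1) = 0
Characteristic equation: x² + 14x + 49 = 0, which is (x - (-7))².
Repeated root r = -7.
General solution: g(n) = (A + Bn)·(-7)^n.
From g(0) = -8: A = -8.
From g(1) = 0: (A + B)·(-7) = 0 ⇒ B = 8.
So g(n) = \left(8 n - 8\right) \cdot (-7)^n.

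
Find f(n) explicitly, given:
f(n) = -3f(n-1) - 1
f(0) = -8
First-order linear non-homogeneous.
Homogeneous solution: f_h(n) = A·(-3)^n.
Try constant particular solution f_p = K: K = -3K - 1 ⇒ K = - \frac{1}{4}.
General: f(n) = A·(-3)^n - \frac{1}{4}.
Apply f(0) = -8: A - \frac{1}{4} = -8 ⇒ A = - \frac{31}{4}.
So f(n) = - \frac{31 \left(-3\right)^{n}}{4} - \frac{1}{4}.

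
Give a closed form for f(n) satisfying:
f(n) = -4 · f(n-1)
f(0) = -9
Pure geometric recurrence with ratio -4.
By induction f(n) = f(0) · (-4)^n = - 9 \left(-4\right)^{n}.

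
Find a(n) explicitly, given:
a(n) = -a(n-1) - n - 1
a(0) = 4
First-order linear with linear forcing.
Homogeneous solution: a_h(n) = A·(-1)^n.
Try particular a_p(n) = pn + q. Substituting:
  pn + q = -(p(n-1) + q) - n - 1.
Matching the n-coefficient: p = -p - 1 ⇒ p = - \frac{1}{2}.
Matching constants: q = p - q - 1 ⇒ q = - \frac{3}{4}.
General: a(n) = A·(-1)^n - \frac{n}{2} - \frac{3}{4}.
Apply a(0) = 4: A - \frac{3}{4} = 4 ⇒ A = \frac{19}{4}.
So a(n) = \frac{19 \left(-1\right)^{n}}{4} - \frac{n}{2} - \frac{3}{4}.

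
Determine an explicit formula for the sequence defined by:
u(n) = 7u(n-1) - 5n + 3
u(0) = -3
First-order linear with linear forcing.
Homogeneous solution: u_h(n) = A·(7)^n.
Try particular u_p(n) = pn + q. Substituting:
  pn + q = 7(p(n-1) + q) - 5n + 3.
Matching the n-coefficient: p = 7p - 5 ⇒ p = \frac{5}{6}.
Matching constants: q = -7p + 7q + 3 ⇒ q = \frac{17}{36}.
General: u(n) = A·(7)^n + \frac{5 n}{6} + \frac{17}{36}.
Apply u(0) = -3: A + \frac{17}{36} = -3 ⇒ A = - \frac{125}{36}.
So u(n) = - \frac{125 \cdot 7^{n}}{36} + \frac{5 n}{6} + \frac{17}{36}.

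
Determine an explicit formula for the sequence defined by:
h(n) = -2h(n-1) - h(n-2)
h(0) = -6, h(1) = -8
Characteristic equation: x² + 2x + 1 = 0, which is (x - (-1))².
Repeated root r = -1.
General solution: h(n) = (A + Bn)·(-1)^n.
From h(0) = -6: A = -6.
From h(1) = -8: (A + B)·(-1) = -8 ⇒ B = 14.
So h(n) = \left(14 n - 6\right) \cdot (-1)^n.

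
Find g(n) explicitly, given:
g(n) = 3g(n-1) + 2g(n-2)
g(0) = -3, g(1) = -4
Characteristic equation: x² - 3x - 2 = 0.
Discriminant Δ = (3)² + 4·(2) = 17.
Roots r₁,₂ = (3 ± √17)/2, so r₁ = \frac{3}{2} + \frac{\sqrt{17}}{2}, r₂ = \frac{3}{2} - \frac{\sqrt{17}}{2}.
General solution: g(n) = A·r₁^n + B·r₂^n.
From the initial conditions, A + B = -3 and r₁A + r₂B = -4.
Since r₁ - r₂ = √17: A = (-4 - (-3)r₂)/√17 = - \frac{3}{2} + \frac{\sqrt{17}}{34}, and B = -3 - A = - \frac{3}{2} - \frac{\sqrt{17}}{34}.
So g(n) = \left(- \frac{3}{2} + \frac{\sqrt{17}}{34}\right)\left(\frac{3}{2} + \frac{\sqrt{17}}{2}\right)^n + \left(- \frac{3}{2} - \frac{\sqrt{17}}{34}\right)\left(\frac{3}{2} - \frac{\sqrt{17}}{2}\right)^n.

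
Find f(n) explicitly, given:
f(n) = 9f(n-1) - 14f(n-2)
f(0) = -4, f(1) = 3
Characteristic equation: x² - 9x + 14 = 0, which factors as (x - (2))(x - (7)) = 0.
Roots r₁ = 2, r₂ = 7 (distinct).
General solution: f(n) = A·(2)^n + B·(7)^n.
From f(0) = -4: A + B = -4.
From f(1) = 3: 2A + 7B = 3.
Solving: A = - \frac{31}{5}, B = \frac{11}{5}.
So f(n) = - \frac{31 \cdot 2^{n}}{5} + \frac{11 \cdot 7^{n}}{5}.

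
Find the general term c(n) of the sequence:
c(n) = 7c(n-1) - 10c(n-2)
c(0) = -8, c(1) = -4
Characteristic equation: x² - 7x + 10 = 0, which factors as (x - (2))(x - (5)) = 0.
Roots r₁ = 2, r₂ = 5 (distinct).
General solution: c(n) = A·(2)^n + B·(5)^n.
From c(0) = -8: A + B = -8.
From c(1) = -4: 2A + 5B = -4.
Solving: A = -12, B = 4.
So c(n) = - 12 \cdot 2^{n} + 4 \cdot 5^{n}.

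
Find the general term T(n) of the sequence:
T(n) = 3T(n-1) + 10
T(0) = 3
First-order linear non-homogeneous.
Homogeneous solution: T_h(n) = A·(3)^n.
Try constant particular solution T_p = K: K = 3K + 10 ⇒ K = -5.
General: T(n) = A·(3)^n - 5.
Apply T(0) = 3: A - 5 = 3 ⇒ A = 8.
So T(n) = 8 \cdot 3^{n} - 5.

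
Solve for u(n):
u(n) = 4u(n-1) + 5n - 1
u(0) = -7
First-order linear with linear forcing.
Homogeneous solution: u_h(n) = A·(4)^n.
Try particular u_p(n) = pn + q. Substituting:
  pn + q = 4(p(n-1) + q) + 5n - 1.
Matching the n-coefficient: p = 4p + 5 ⇒ p = - \frac{5}{3}.
Matching constants: q = -4p + 4q - 1 ⇒ q = - \frac{17}{9}.
General: u(n) = A·(4)^n - \frac{5 n}{3} - \frac{17}{9}.
Apply u(0) = -7: A - \frac{17}{9} = -7 ⇒ A = - \frac{46}{9}.
So u(n) = - \frac{46 \cdot 4^{n}}{9} - \frac{5 n}{3} - \frac{17}{9}.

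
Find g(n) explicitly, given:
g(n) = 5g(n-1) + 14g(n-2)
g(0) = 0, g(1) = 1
Characteristic equation: x² - 5x - 14 = 0, which factors as (x - (-2))(x - (7)) = 0.
Roots r₁ = -2, r₂ = 7 (distinct).
General solution: g(n) = A·(-2)^n + B·(7)^n.
From g(0) = 0: A + B = 0.
From g(1) = 1: -2A + 7B = 1.
Solving: A = - \frac{1}{9}, B = \frac{1}{9}.
So g(n) = - \frac{\left(-2\right)^{n}}{9} + \frac{7^{n}}{9}.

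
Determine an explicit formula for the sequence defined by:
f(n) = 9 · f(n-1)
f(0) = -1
Pure geometric recurrence with ratio 9.
By induction f(n) = f(0) · (9)^n = - 9^{n}.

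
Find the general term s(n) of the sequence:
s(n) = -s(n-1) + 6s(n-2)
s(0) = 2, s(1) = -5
Characteristic equation: x² + x - 6 = 0, which factors as (x - (-3))(x - (2)) = 0.
Roots r₁ = -3, r₂ = 2 (distinct).
General solution: s(n) = A·(-3)^n + B·(2)^n.
From s(0) = 2: A + B = 2.
From s(1) = -5: -3A + 2B = -5.
Solving: A = \frac{9}{5}, B = \frac{1}{5}.
So s(n) = \frac{9 \left(-3\right)^{n}}{5} + \frac{2^{n}}{5}.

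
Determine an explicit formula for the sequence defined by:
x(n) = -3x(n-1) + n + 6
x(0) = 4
First-order linear with linear forcing.
Homogeneous solution: x_h(n) = A·(-3)^n.
Try particular x_p(n) = pn + q. Substituting:
  pn + q = -3(p(n-1) + q) + n + 6.
Matching the n-coefficient: p = -3p + 1 ⇒ p = \frac{1}{4}.
Matching constants: q = 3p - 3q + 6 ⇒ q = \frac{27}{16}.
General: x(n) = A·(-3)^n + \frac{n}{4} + \frac{27}{16}.
Apply x(0) = 4: A + \frac{27}{16} = 4 ⇒ A = \frac{37}{16}.
So x(n) = \frac{37 \left(-3\right)^{n}}{16} + \frac{n}{4} + \frac{27}{16}.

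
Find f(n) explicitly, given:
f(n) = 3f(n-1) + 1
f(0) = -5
First-order linear non-homogeneous.
Homogeneous solution: f_h(n) = A·(3)^n.
Try constant particular solution f_p = K: K = 3K + 1 ⇒ K = - \frac{1}{2}.
General: f(n) = A·(3)^n - \frac{1}{2}.
Apply f(0) = -5: A - \frac{1}{2} = -5 ⇒ A = - \frac{9}{2}.
So f(n) = - \frac{9 \cdot 3^{n}}{2} - \frac{1}{2}.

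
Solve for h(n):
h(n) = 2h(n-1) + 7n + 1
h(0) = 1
First-order linear with linear forcing.
Homogeneous solution: h_h(n) = A·(2)^n.
Try particular h_p(n) = pn + q. Substituting:
  pn + q = 2(p(n-1) + q) + 7n + 1.
Matching the n-coefficient: p = 2p + 7 ⇒ p = -7.
Matching constants: q = -2p + 2q + 1 ⇒ q = -15.
General: h(n) = A·(2)^n - 7 n - 15.
Apply h(0) = 1: A - 15 = 1 ⇒ A = 16.
So h(n) = 16 \cdot 2^{n} - 7 n - 15.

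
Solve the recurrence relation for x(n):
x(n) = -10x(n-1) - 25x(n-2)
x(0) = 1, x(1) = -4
Characteristic equation: x² + 10x + 25 = 0, which is (x - (-5))².
Repeated root r = -5.
General solution: x(n) = (A + Bn)·(-5)^n.
From x(0) = 1: A = 1.
From x(1) = -4: (A + B)·(-5) = -4 ⇒ B = - \frac{1}{5}.
So x(n) = \left(1 - \frac{n}{5}\right) \cdot (-5)^n.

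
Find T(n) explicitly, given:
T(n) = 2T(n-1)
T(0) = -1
This is a homogeneous first-order recurrence with ratio 2.
By induction T(n) = T(0) · (2)^n = - 2^{n}.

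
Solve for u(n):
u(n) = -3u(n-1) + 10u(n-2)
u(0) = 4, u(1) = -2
Characteristic equation: x² + 3x - 10 = 0, which factors as (x - (-5))(x - (2)) = 0.
Roots r₁ = -5, r₂ = 2 (distinct).
General solution: u(n) = A·(-5)^n + B·(2)^n.
From u(0) = 4: A + B = 4.
From u(1) = -2: -5A + 2B = -2.
Solving: A = \frac{10}{7}, B = \frac{18}{7}.
So u(n) = \frac{10 \left(-5\right)^{n}}{7} + \frac{18 \cdot 2^{n}}{7}.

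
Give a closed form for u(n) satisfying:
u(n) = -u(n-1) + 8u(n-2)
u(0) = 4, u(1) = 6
Characteristic equation: x² + x - 8 = 0.
Discriminant Δ = (-1)² + 4·(8) = 33.
Roots r₁,₂ = (-1 ± √33)/2, so r₁ = - \frac{1}{2} + \frac{\sqrt{33}}{2}, r₂ = - \frac{\sqrt{33}}{2} - \frac{1}{2}.
General solution: u(n) = A·r₁^n + B·r₂^n.
From the initial conditions, A + B = 4 and r₁A + r₂B = 6.
Since r₁ - r₂ = √33: A = (6 - (4)r₂)/√33 = \frac{8 \sqrt{33}}{33} + 2, and B = 4 - A = 2 - \frac{8 \sqrt{33}}{33}.
So u(n) = \left(\frac{8 \sqrt{33}}{33} + 2\right)\left(- \frac{1}{2} + \frac{\sqrt{33}}{2}\right)^n + \left(2 - \frac{8 \sqrt{33}}{33}\right)\left(- \frac{\sqrt{33}}{2} - \frac{1}{2}\right)^n.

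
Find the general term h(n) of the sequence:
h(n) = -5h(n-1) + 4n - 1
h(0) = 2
First-order linear with linear forcing.
Homogeneous solution: h_h(n) = A·(-5)^n.
Try particular h_p(n) = pn + q. Substituting:
  pn + q = -5(p(n-1) + q) + 4n - 1.
Matching the n-coefficient: p = -5p + 4 ⇒ p = \frac{2}{3}.
Matching constants: q = 5p - 5q - 1 ⇒ q = \frac{7}{18}.
General: h(n) = A·(-5)^n + \frac{2 n}{3} + \frac{7}{18}.
Apply h(0) = 2: A + \frac{7}{18} = 2 ⇒ A = \frac{29}{18}.
So h(n) = \frac{29 \left(-5\right)^{n}}{18} + \frac{2 n}{3} + \frac{7}{18}.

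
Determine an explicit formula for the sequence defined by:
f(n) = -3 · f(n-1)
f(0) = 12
Pure geometric recurrence with ratio -3.
By induction f(n) = f(0) · (-3)^n = 12 \left(-3\right)^{n}.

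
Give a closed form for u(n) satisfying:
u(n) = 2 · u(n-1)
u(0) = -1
Pure geometric recurrence with ratio 2.
By induction u(n) = u(0) · (2)^n = - 2^{n}.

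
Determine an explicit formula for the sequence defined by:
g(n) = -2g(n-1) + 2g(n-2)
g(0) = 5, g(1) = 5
Characteristic equation: x² + 2x - 2 = 0.
Discriminant Δ = (-2)² + 4·(2) = 12.
Roots r₁,₂ = (-2 ± √12)/2, so r₁ = -1 + \sqrt{3}, r₂ = - \sqrt{3} - 1.
General solution: g(n) = A·r₁^n + B·r₂^n.
From the initial conditions, A + B = 5 and r₁A + r₂B = 5.
Since r₁ - r₂ = √12: A = (5 - (5)r₂)/√12 = \frac{5}{2} + \frac{5 \sqrt{3}}{3}, and B = 5 - A = \frac{5}{2} - \frac{5 \sqrt{3}}{3}.
So g(n) = \left(\frac{5}{2} + \frac{5 \sqrt{3}}{3}\right)\left(-1 + \sqrt{3}\right)^n + \left(\frac{5}{2} - \frac{5 \sqrt{3}}{3}\right)\left(- \sqrt{3} - 1\right)^n.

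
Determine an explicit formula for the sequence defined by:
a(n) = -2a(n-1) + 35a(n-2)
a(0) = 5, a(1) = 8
Characteristic equation: x² + 2x - 35 = 0, which factors as (x - (-7))(x - (5)) = 0.
Roots r₁ = -7, r₂ = 5 (distinct).
General solution: a(n) = A·(-7)^n + B·(5)^n.
From a(0) = 5: A + B = 5.
From a(1) = 8: -7A + 5B = 8.
Solving: A = \frac{17}{12}, B = \frac{43}{12}.
So a(n) = \frac{17 \left(-7\right)^{n}}{12} + \frac{43 \cdot 5^{n}}{12}.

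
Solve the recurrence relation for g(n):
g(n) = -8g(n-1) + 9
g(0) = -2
First-order linear non-homogeneous.
Homogeneous solution: g_h(n) = A·(-8)^n.
Try constant particular solution g_p = K: K = -8K + 9 ⇒ K = 1.
General: g(n) = A·(-8)^n + 1.
Apply g(0) = -2: A + 1 = -2 ⇒ A = -3.
So g(n) = 1 - 3 \left(-8\right)^{n}.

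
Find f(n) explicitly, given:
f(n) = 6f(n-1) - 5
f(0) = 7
First-order linear non-homogeneous.
Homogeneous solution: f_h(n) = A·(6)^n.
Try constant particular solution f_p = K: K = 6K - 5 ⇒ K = 1.
General: f(n) = A·(6)^n + 1.
Apply f(0) = 7: A + 1 = 7 ⇒ A = 6.
So f(n) = 6 \cdot 6^{n} + 1.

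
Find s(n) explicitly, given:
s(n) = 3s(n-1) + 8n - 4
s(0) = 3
First-order linear with linear forcing.
Homogeneous solution: s_h(n) = A·(3)^n.
Try particular s_p(n) = pn + q. Substituting:
  pn + q = 3(p(n-1) + q) + 8n - 4.
Matching the n-coefficient: p = 3p + 8 ⇒ p = -4.
Matching constants: q = -3p + 3q - 4 ⇒ q = -4.
General: s(n) = A·(3)^n - 4 n - 4.
Apply s(0) = 3: A - 4 = 3 ⇒ A = 7.
So s(n) = 7 \cdot 3^{n} - 4 n - 4.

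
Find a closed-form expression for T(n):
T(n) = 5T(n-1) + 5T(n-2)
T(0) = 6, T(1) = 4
Characteristic equation: x² - 5x - 5 = 0.
Discriminant Δ = (5)² + 4·(5) = 45.
Roots r₁,₂ = (5 ± √45)/2, so r₁ = \frac{5}{2} + \frac{3 \sqrt{5}}{2}, r₂ = \frac{5}{2} - \frac{3 \sqrt{5}}{2}.
General solution: T(n) = A·r₁^n + B·r₂^n.
From the initial conditions, A + B = 6 and r₁A + r₂B = 4.
Since r₁ - r₂ = √45: A = (4 - (6)r₂)/√45 = 3 - \frac{11 \sqrt{5}}{15}, and B = 6 - A = \frac{11 \sqrt{5}}{15} + 3.
So T(n) = \left(3 - \frac{11 \sqrt{5}}{15}\right)\left(\frac{5}{2} + \frac{3 \sqrt{5}}{2}\right)^n + \left(\frac{11 \sqrt{5}}{15} + 3\right)\left(\frac{5}{2} - \frac{3 \sqrt{5}}{2}\right)^n.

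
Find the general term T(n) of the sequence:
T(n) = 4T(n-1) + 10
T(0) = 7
First-order linear non-homogeneous.
Homogeneous solution: T_h(n) = A·(4)^n.
Try constant particular solution T_p = K: K = 4K + 10 ⇒ K = - \frac{10}{3}.
General: T(n) = A·(4)^n - \frac{10}{3}.
Apply T(0) = 7: A - \frac{10}{3} = 7 ⇒ A = \frac{31}{3}.
So T(n) = \frac{31 \cdot 4^{n}}{3} - \frac{10}{3}.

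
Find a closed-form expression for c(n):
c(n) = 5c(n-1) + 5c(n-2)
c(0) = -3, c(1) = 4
Characteristic equation: x² - 5x - 5 = 0.
Discriminant Δ = (5)² + 4·(5) = 45.
Roots r₁,₂ = (5 ± √45)/2, so r₁ = \frac{5}{2} + \frac{3 \sqrt{5}}{2}, r₂ = \frac{5}{2} - \frac{3 \sqrt{5}}{2}.
General solution: c(n) = A·r₁^n + B·r₂^n.
From the initial conditions, A + B = -3 and r₁A + r₂B = 4.
Since r₁ - r₂ = √45: A = (4 - (-3)r₂)/√45 = - \frac{3}{2} + \frac{23 \sqrt{5}}{30}, and B = -3 - A = - \frac{23 \sqrt{5}}{30} - \frac{3}{2}.
So c(n) = \left(- \frac{3}{2} + \frac{23 \sqrt{5}}{30}\right)\left(\frac{5}{2} + \frac{3 \sqrt{5}}{2}\right)^n + \left(- \frac{23 \sqrt{5}}{30} - \frac{3}{2}\right)\left(\frac{5}{2} - \frac{3 \sqrt{5}}{2}\right)^n.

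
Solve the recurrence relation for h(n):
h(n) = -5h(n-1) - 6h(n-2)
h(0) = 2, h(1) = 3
Characteristic equation: x² + 5x + 6 = 0, which factors as (x - (-3))(x - (-2)) = 0.
Roots r₁ = -3, r₂ = -2 (distinct).
General solution: h(n) = A·(-3)^n + B·(-2)^n.
From h(0) = 2: A + B = 2.
From h(1) = 3: -3A - 2B = 3.
Solving: A = -7, B = 9.
So h(n) = 9 \left(-2\right)^{n} - 7 \left(-3\right)^{n}.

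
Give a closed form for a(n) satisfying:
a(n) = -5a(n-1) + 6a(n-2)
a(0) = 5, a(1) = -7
Characteristic equation: x² + 5x - 6 = 0, which factors as (x - (-6))(x - (1)) = 0.
Roots r₁ = -6, r₂ = 1 (distinct).
General solution: a(n) = A·(-6)^n + B·(1)^n.
From a(0) = 5: A + B = 5.
From a(1) = -7: -6A + B = -7.
Solving: A = \frac{12}{7}, B = \frac{23}{7}.
So a(n) = \frac{12 \left(-6\right)^{n}}{7} + \frac{23}{7}.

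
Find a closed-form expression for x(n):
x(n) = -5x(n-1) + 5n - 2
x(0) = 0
First-order linear with linear forcing.
Homogeneous solution: x_h(n) = A·(-5)^n.
Try particular x_p(n) = pn + q. Substituting:
  pn + q = -5(p(n-1) + q) + 5n - 2.
Matching the n-coefficient: p = -5p + 5 ⇒ p = \frac{5}{6}.
Matching constants: q = 5p - 5q - 2 ⇒ q = \frac{13}{36}.
General: x(n) = A·(-5)^n + \frac{5 n}{6} + \frac{13}{36}.
Apply x(0) = 0: A + \frac{13}{36} = 0 ⇒ A = - \frac{13}{36}.
So x(n) = - \frac{13 \left(-5\right)^{n}}{36} + \frac{5 n}{6} + \frac{13}{36}.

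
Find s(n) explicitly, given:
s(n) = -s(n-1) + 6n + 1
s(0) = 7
First-order linear with linear forcing.
Homogeneous solution: s_h(n) = A·(-1)^n.
Try particular s_p(n) = pn + q. Substituting:
  pn + q = -(p(n-1) + q) + 6n + 1.
Matching the n-coefficient: p = -p + 6 ⇒ p = 3.
Matching constants: q = p - q + 1 ⇒ q = 2.
General: s(n) = A·(-1)^n + 3 n + 2.
Apply s(0) = 7: A + 2 = 7 ⇒ A = 5.
So s(n) = 5 \left(-1\right)^{n} + 3 n + 2.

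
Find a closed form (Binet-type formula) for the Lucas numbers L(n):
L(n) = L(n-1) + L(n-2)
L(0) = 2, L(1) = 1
This is the Lucas sequence.
Characteristic equation: x² - x - 1 = 0; roots r₁ = \frac{1}{2} + \frac{\sqrt{5}}{2}, r₂ = \frac{1}{2} - \frac{\sqrt{5}}{2}.
General: L(n) = A·r₁^n + B·r₂^n. Solving with L(0)=2, L(1)=1 gives A = 1, B = 1.
So L(n) = 2^{- n} \left(\left(1 - \sqrt{5}\right)^{n} + \left(1 + \sqrt{5}\right)^{n}\right).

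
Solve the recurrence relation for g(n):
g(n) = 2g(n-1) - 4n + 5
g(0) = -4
First-order linear with linear forcing.
Homogeneous solution: g_h(n) = A·(2)^n.
Try particular g_p(n) = pn + q. Substituting:
  pn + q = 2(p(n-1) + q) - 4n + 5.
Matching the n-coefficient: p = 2p - 4 ⇒ p = 4.
Matching constants: q = -2p + 2q + 5 ⇒ q = 3.
General: g(n) = A·(2)^n + 4 n + 3.
Apply g(0) = -4: A + 3 = -4 ⇒ A = -7.
So g(n) = - 7 \cdot 2^{n} + 4 n + 3.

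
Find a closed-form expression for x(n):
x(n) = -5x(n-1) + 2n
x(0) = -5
First-order linear with linear forcing.
Homogeneous solution: x_h(n) = A·(-5)^n.
Try particular x_p(n) = pn + q. Substituting:
  pn + q = -5(p(n-1) + q) + 2n.
Matching the n-coefficient: p = -5p + 2 ⇒ p = \frac{1}{3}.
Matching constants: q = 5p - 5q ⇒ q = \frac{5}{18}.
General: x(n) = A·(-5)^n + \frac{n}{3} + \frac{5}{18}.
Apply x(0) = -5: A + \frac{5}{18} = -5 ⇒ A = - \frac{95}{18}.
So x(n) = - \frac{95 \left(-5\right)^{n}}{18} + \frac{n}{3} + \frac{5}{18}.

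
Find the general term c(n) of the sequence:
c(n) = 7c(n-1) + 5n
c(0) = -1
First-order linear with linear forcing.
Homogeneous solution: c_h(n) = A·(7)^n.
Try particular c_p(n) = pn + q. Substituting:
  pn + q = 7(p(n-1) + q) + 5n.
Matching the n-coefficient: p = 7p + 5 ⇒ p = - \frac{5}{6}.
Matching constants: q = -7p + 7q ⇒ q = - \frac{35}{36}.
General: c(n) = A·(7)^n - \frac{5 n}{6} - \frac{35}{36}.
Apply c(0) = -1: A - \frac{35}{36} = -1 ⇒ A = - \frac{1}{36}.
So c(n) = - \frac{7^{n}}{36} - \frac{5 n}{6} - \frac{35}{36}.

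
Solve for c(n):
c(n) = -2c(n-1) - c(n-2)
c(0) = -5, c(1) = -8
Characteristic equation: x² + 2x + 1 = 0, which is (x - (-1))².
Repeated root r = -1.
General solution: c(n) = (A + Bn)·(-1)^n.
From c(0) = -5: A = -5.
From c(1) = -8: (A + B)·(-1) = -8 ⇒ B = 13.
So c(n) = \left(13 n - 5\right) \cdot (-1)^n.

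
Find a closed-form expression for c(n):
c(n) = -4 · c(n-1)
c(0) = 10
Pure geometric recurrence with ratio -4.
By induction c(n) = c(0) · (-4)^n = 10 \left(-4\right)^{n}.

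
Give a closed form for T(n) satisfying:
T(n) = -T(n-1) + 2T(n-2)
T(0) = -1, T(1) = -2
Characteristic equation: x² + x - 2 = 0, which factors as (x - (1))(x - (-2)) = 0.
Roots r₁ = 1, r₂ = -2 (distinct).
General solution: T(n) = A·(1)^n + B·(-2)^n.
From T(0) = -1: A + B = -1.
From T(1) = -2: A - 2B = -2.
Solving: A = - \frac{4}{3}, B = \frac{1}{3}.
So T(n) = \frac{\left(-2\right)^{n}}{3} - \frac{4}{3}.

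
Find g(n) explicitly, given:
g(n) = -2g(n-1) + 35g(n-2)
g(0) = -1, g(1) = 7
Characteristic equation: x² + 2x - 35 = 0, which factors as (x - (5))(x - (-7)) = 0.
Roots r₁ = 5, r₂ = -7 (distinct).
General solution: g(n) = A·(5)^n + B·(-7)^n.
From g(0) = -1: A + B = -1.
From g(1) = 7: 5A - 7B = 7.
Solving: A = 0, B = -1.
So g(n) = - \left(-7\right)^{n}.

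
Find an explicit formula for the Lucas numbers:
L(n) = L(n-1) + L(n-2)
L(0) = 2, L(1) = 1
This is the Lucas sequence.
Characteristic equation: x² - x - 1 = 0; roots r₁ = \frac{1}{2} + \frac{\sqrt{5}}{2}, r₂ = \frac{1}{2} - \frac{\sqrt{5}}{2}.
General: L(n) = A·r₁^n + B·r₂^n. Solving with L(0)=2, L(1)=1 gives A = 1, B = 1.
So L(n) = 2^{- n} \left(\left(1 - \sqrt{5}\right)^{n} + \left(1 + \sqrt{5}\right)^{n}\right).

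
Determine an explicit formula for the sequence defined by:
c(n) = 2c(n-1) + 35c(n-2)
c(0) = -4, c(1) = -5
Characteristic equation: x² - 2x - 35 = 0, which factors as (x - (7))(x - (-5)) = 0.
Roots r₁ = 7, r₂ = -5 (distinct).
General solution: c(n) = A·(7)^n + B·(-5)^n.
From c(0) = -4: A + B = -4.
From c(1) = -5: 7A - 5B = -5.
Solving: A = - \frac{25}{12}, B = - \frac{23}{12}.
So c(n) = - \frac{23 \left(-5\right)^{n}}{12} - \frac{25 \cdot 7^{n}}{12}.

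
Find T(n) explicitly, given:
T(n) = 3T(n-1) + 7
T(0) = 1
First-order linear non-homogeneous.
Homogeneous solution: T_h(n) = A·(3)^n.
Try constant particular solution T_p = K: K = 3K + 7 ⇒ K = - \frac{7}{2}.
General: T(n) = A·(3)^n - \frac{7}{2}.
Apply T(0) = 1: A - \frac{7}{2} = 1 ⇒ A = \frac{9}{2}.
So T(n) = \frac{9 \cdot 3^{n}}{2} - \frac{7}{2}.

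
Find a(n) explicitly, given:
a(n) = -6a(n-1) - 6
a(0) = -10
First-order linear non-homogeneous.
Homogeneous solution: a_h(n) = A·(-6)^n.
Try constant particular solution a_p = K: K = -6K - 6 ⇒ K = - \frac{6}{7}.
General: a(n) = A·(-6)^n - \frac{6}{7}.
Apply a(0) = -10: A - \frac{6}{7} = -10 ⇒ A = - \frac{64}{7}.
So a(n) = - \frac{64 \left(-6\right)^{n}}{7} - \frac{6}{7}.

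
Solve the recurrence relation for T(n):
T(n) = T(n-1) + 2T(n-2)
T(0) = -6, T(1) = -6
Characteristic equation: x² - x - 2 = 0, which factors as (x - (2))(x - (-1)) = 0.
Roots r₁ = 2, r₂ = -1 (distinct).
General solution: T(n) = A·(2)^n + B·(-1)^n.
From T(0) = -6: A + B = -6.
From T(1) = -6: 2A - B = -6.
Solving: A = -4, B = -2.
So T(n) = - 2 \left(-1\right)^{n} - 4 \cdot 2^{n}.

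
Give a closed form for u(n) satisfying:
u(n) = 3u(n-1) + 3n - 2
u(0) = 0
First-order linear with linear forcing.
Homogeneous solution: u_h(n) = A·(3)^n.
Try particular u_p(n) = pn + q. Substituting:
  pn + q = 3(p(n-1) + q) + 3n - 2.
Matching the n-coefficient: p = 3p + 3 ⇒ p = - \frac{3}{2}.
Matching constants: q = -3p + 3q - 2 ⇒ q = - \frac{5}{4}.
General: u(n) = A·(3)^n - \frac{3 n}{2} - \frac{5}{4}.
Apply u(0) = 0: A - \frac{5}{4} = 0 ⇒ A = \frac{5}{4}.
So u(n) = \frac{5 \cdot 3^{n}}{4} - \frac{3 n}{2} - \frac{5}{4}.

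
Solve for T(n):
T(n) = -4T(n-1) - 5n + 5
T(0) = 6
First-order linear with linear forcing.
Homogeneous solution: T_h(n) = A·(-4)^n.
Try particular T_p(n) = pn + q. Substituting:
  pn + q = -4(p(n-1) + q) - 5n + 5.
Matching the n-coefficient: p = -4p - 5 ⇒ p = -1.
Matching constants: q = 4p - 4q + 5 ⇒ q = \frac{1}{5}.
General: T(n) = A·(-4)^n - n + \frac{1}{5}.
Apply T(0) = 6: A + \frac{1}{5} = 6 ⇒ A = \frac{29}{5}.
So T(n) = \frac{29 \left(-4\right)^{n}}{5} - n + \frac{1}{5}.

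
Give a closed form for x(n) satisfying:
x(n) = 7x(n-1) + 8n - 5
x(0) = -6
First-order linear with linear forcing.
Homogeneous solution: x_h(n) = A·(7)^n.
Try particular x_p(n) = pn + q. Substituting:
  pn + q = 7(p(n-1) + q) + 8n - 5.
Matching the n-coefficient: p = 7p + 8 ⇒ p = - \frac{4}{3}.
Matching constants: q = -7p + 7q - 5 ⇒ q = - \frac{13}{18}.
General: x(n) = A·(7)^n - \frac{4 n}{3} - \frac{13}{18}.
Apply x(0) = -6: A - \frac{13}{18} = -6 ⇒ A = - \frac{95}{18}.
So x(n) = - \frac{95 \cdot 7^{n}}{18} - \frac{4 n}{3} - \frac{13}{18}.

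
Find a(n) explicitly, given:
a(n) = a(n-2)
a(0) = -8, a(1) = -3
Characteristic equation: x² - 1 = 0, which factors as (x - (1))(x - (-1)) = 0.
Roots r₁ = 1, r₂ = -1 (distinct).
General solution: a(n) = A·(1)^n + B·(-1)^n.
From a(0) = -8: A + B = -8.
From a(1) = -3: A - B = -3.
Solving: A = - \frac{11}{2}, B = - \frac{5}{2}.
So a(n) = - \frac{5 \left(-1\right)^{n}}{2} - \frac{11}{2}.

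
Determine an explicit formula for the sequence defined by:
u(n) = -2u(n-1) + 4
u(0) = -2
First-order linear non-homogeneous.
Homogeneous solution: u_h(n) = A·(-2)^n.
Try constant particular solution u_p = K: K = -2K + 4 ⇒ K = \frac{4}{3}.
General: u(n) = A·(-2)^n + \frac{4}{3}.
Apply u(0) = -2: A + \frac{4}{3} = -2 ⇒ A = - \frac{10}{3}.
So u(n) = \frac{4}{3} - \frac{10 \left(-2\right)^{n}}{3}.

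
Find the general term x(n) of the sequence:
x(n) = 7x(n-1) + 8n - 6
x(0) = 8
First-order linear with linear forcing.
Homogeneous solution: x_h(n) = A·(7)^n.
Try particular x_p(n) = pn + q. Substituting:
  pn + q = 7(p(n-1) + q) + 8n - 6.
Matching the n-coefficient: p = 7p + 8 ⇒ p = - \frac{4}{3}.
Matching constants: q = -7p + 7q - 6 ⇒ q = - \frac{5}{9}.
General: x(n) = A·(7)^n - \frac{4 n}{3} - \frac{5}{9}.
Apply x(0) = 8: A - \frac{5}{9} = 8 ⇒ A = \frac{77}{9}.
So x(n) = \frac{77 \cdot 7^{n}}{9} - \frac{4 n}{3} - \frac{5}{9}.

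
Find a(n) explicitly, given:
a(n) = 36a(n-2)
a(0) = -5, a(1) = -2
Characteristic equation: x² - 36 = 0, which factors as (x - (6))(x - (-6)) = 0.
Roots r₁ = 6, r₂ = -6 (distinct).
General solution: a(n) = A·(6)^n + B·(-6)^n.
From a(0) = -5: A + B = -5.
From a(1) = -2: 6A - 6B = -2.
Solving: A = - \frac{8}{3}, B = - \frac{7}{3}.
So a(n) = - \frac{7 \left(-6\right)^{n}}{3} - \frac{8 \cdot 6^{n}}{3}.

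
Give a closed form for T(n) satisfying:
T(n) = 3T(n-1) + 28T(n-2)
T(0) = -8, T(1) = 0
Characteristic equation: x² - 3x - 28 = 0, which factors as (x - (7))(x - (-4)) = 0.
Roots r₁ = 7, r₂ = -4 (distinct).
General solution: T(n) = A·(7)^n + B·(-4)^n.
From T(0) = -8: A + B = -8.
From T(1) = 0: 7A - 4B = 0.
Solving: A = - \frac{32}{11}, B = - \frac{56}{11}.
So T(n) = - \frac{56 \left(-4\right)^{n}}{11} - \frac{32 \cdot 7^{n}}{11}.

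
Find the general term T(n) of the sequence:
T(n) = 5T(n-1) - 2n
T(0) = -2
First-order linear with linear forcing.
Homogeneous solution: T_h(n) = A·(5)^n.
Try particular T_p(n) = pn + q. Substituting:
  pn + q = 5(p(n-1) + q) - 2n.
Matching the n-coefficient: p = 5p - 2 ⇒ p = \frac{1}{2}.
Matching constants: q = -5p + 5q ⇒ q = \frac{5}{8}.
General: T(n) = A·(5)^n + \frac{n}{2} + \frac{5}{8}.
Apply T(0) = -2: A + \frac{5}{8} = -2 ⇒ A = - \frac{21}{8}.
So T(n) = - \frac{21 \cdot 5^{n}}{8} + \frac{n}{2} + \frac{5}{8}.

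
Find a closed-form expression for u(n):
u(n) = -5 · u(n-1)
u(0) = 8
Pure geometric recurrence with ratio -5.
By induction u(n) = u(0) · (-5)^n = 8 \left(-5\right)^{n}.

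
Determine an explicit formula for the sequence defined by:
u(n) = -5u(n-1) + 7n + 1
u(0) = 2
First-order linear with linear forcing.
Homogeneous solution: u_h(n) = A·(-5)^n.
Try particular u_p(n) = pn + q. Substituting:
  pn + q = -5(p(n-1) + q) + 7n + 1.
Matching the n-coefficient: p = -5p + 7 ⇒ p = \frac{7}{6}.
Matching constants: q = 5p - 5q + 1 ⇒ q = \frac{41}{36}.
General: u(n) = A·(-5)^n + \frac{7 n}{6} + \frac{41}{36}.
Apply u(0) = 2: A + \frac{41}{36} = 2 ⇒ A = \frac{31}{36}.
So u(n) = \frac{31 \left(-5\right)^{n}}{36} + \frac{7 n}{6} + \frac{41}{36}.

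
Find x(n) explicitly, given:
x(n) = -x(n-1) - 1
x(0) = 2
First-order linear non-homogeneous.
Homogeneous solution: x_h(n) = A·(-1)^n.
Try constant particular solution x_p = K: K = -K - 1 ⇒ K = - \frac{1}{2}.
General: x(n) = A·(-1)^n - \frac{1}{2}.
Apply x(0) = 2: A - \frac{1}{2} = 2 ⇒ A = \frac{5}{2}.
So x(n) = \frac{5 \left(-1\right)^{n}}{2} - \frac{1}{2}.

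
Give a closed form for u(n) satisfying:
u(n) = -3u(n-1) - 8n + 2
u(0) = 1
First-order linear with linear forcing.
Homogeneous solution: u_h(n) = A·(-3)^n.
Try particular u_p(n) = pn + q. Substituting:
  pn + q = -3(p(n-1) + q) - 8n + 2.
Matching the n-coefficient: p = -3p - 8 ⇒ p = -2.
Matching constants: q = 3p - 3q + 2 ⇒ q = -1.
General: u(n) = A·(-3)^n - 2 n - 1.
Apply u(0) = 1: A - 1 = 1 ⇒ A = 2.
So u(n) = 2 \left(-3\right)^{n} - 2 n - 1.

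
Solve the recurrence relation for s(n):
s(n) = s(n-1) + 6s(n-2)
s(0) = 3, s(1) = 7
Characteristic equation: x² - x - 6 = 0, which factors as (x - (-2))(x - (3)) = 0.
Roots r₁ = -2, r₂ = 3 (distinct).
General solution: s(n) = A·(-2)^n + B·(3)^n.
From s(0) = 3: A + B = 3.
From s(1) = 7: -2A + 3B = 7.
Solving: A = \frac{2}{5}, B = \frac{13}{5}.
So s(n) = \frac{2 \left(-2\right)^{n}}{5} + \frac{13 \cdot 3^{n}}{5}.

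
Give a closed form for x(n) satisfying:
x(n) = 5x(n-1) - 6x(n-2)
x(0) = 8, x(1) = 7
Characteristic equation: x² - 5x + 6 = 0, which factors as (x - (2))(x - (3)) = 0.
Roots r₁ = 2, r₂ = 3 (distinct).
General solution: x(n) = A·(2)^n + B·(3)^n.
From x(0) = 8: A + B = 8.
From x(1) = 7: 2A + 3B = 7.
Solving: A = 17, B = -9.
So x(n) = 17 \cdot 2^{n} - 9 \cdot 3^{n}.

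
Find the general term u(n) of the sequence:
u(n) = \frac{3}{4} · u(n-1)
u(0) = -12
Pure geometric recurrence with ratio \frac{3}{4}.
By induction u(n) = u(0) · (\frac{3}{4})^n = - 12 \left(\frac{3}{4}\right)^{n}.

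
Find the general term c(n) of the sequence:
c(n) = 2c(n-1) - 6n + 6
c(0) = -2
First-order linear with linear forcing.
Homogeneous solution: c_h(n) = A·(2)^n.
Try particular c_p(n) = pn + q. Substituting:
  pn + q = 2(p(n-1) + q) - 6n + 6.
Matching the n-coefficient: p = 2p - 6 ⇒ p = 6.
Matching constants: q = -2p + 2q + 6 ⇒ q = 6.
General: c(n) = A·(2)^n + 6 n + 6.
Apply c(0) = -2: A + 6 = -2 ⇒ A = -8.
So c(n) = - 8 \cdot 2^{n} + 6 n + 6.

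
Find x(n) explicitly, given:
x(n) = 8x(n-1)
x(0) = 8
This is a homogeneous first-order recurrence with ratio 8.
By induction x(n) = x(0) · (8)^n = 8 \cdot 8^{n}.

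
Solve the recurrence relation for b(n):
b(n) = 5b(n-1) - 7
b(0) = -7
First-order linear non-homogeneous.
Homogeneous solution: b_h(n) = A·(5)^n.
Try constant particular solution b_p = K: K = 5K - 7 ⇒ K = \frac{7}{4}.
General: b(n) = A·(5)^n + \frac{7}{4}.
Apply b(0) = -7: A + \frac{7}{4} = -7 ⇒ A = - \frac{35}{4}.
So b(n) = \frac{7}{4} - \frac{35 \cdot 5^{n}}{4}.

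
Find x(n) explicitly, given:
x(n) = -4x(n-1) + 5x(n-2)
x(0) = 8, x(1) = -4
Characteristic equation: x² + 4x - 5 = 0, which factors as (x - (-5))(x - (1)) = 0.
Roots r₁ = -5, r₂ = 1 (distinct).
General solution: x(n) = A·(-5)^n + B·(1)^n.
From x(0) = 8: A + B = 8.
From x(1) = -4: -5A + B = -4.
Solving: A = 2, B = 6.
So x(n) = 2 \left(-5\right)^{n} + 6.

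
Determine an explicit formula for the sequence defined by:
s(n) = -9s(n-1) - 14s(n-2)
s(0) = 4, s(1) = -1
Characteristic equation: x² + 9x + 14 = 0, which factors as (x - (-7))(x - (-2)) = 0.
Roots r₁ = -7, r₂ = -2 (distinct).
General solution: s(n) = A·(-7)^n + B·(-2)^n.
From s(0) = 4: A + B = 4.
From s(1) = -1: -7A - 2B = -1.
Solving: A = - \frac{7}{5}, B = \frac{27}{5}.
So s(n) = \frac{27 \left(-2\right)^{n}}{5} - \frac{7 \left(-7\right)^{n}}{5}.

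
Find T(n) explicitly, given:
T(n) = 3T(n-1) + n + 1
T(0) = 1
First-order linear with linear forcing.
Homogeneous solution: T_h(n) = A·(3)^n.
Try particular T_p(n) = pn + q. Substituting:
  pn + q = 3(p(n-1) + q) + n + 1.
Matching the n-coefficient: p = 3p + 1 ⇒ p = - \frac{1}{2}.
Matching constants: q = -3p + 3q + 1 ⇒ q = - \frac{5}{4}.
General: T(n) = A·(3)^n - \frac{n}{2} - \frac{5}{4}.
Apply T(0) = 1: A - \frac{5}{4} = 1 ⇒ A = \frac{9}{4}.
So T(n) = \frac{9 \cdot 3^{n}}{4} - \frac{n}{2} - \frac{5}{4}.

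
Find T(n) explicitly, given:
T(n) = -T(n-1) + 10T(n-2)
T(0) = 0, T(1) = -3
Characteristic equation: x² + x - 10 = 0.
Discriminant Δ = (-1)² + 4·(10) = 41.
Roots r₁,₂ = (-1 ± √41)/2, so r₁ = - \frac{1}{2} + \frac{\sqrt{41}}{2}, r₂ = - \frac{\sqrt{41}}{2} - \frac{1}{2}.
General solution: T(n) = A·r₁^n + B·r₂^n.
From the initial conditions, A + B = 0 and r₁A + r₂B = -3.
Since r₁ - r₂ = √41: A = (-3 - (0)r₂)/√41 = - \frac{3 \sqrt{41}}{41}, and B = 0 - A = \frac{3 \sqrt{41}}{41}.
So T(n) = \left(- \frac{3 \sqrt{41}}{41}\right)\left(- \frac{1}{2} + \frac{\sqrt{41}}{2}\right)^n + \left(\frac{3 \sqrt{41}}{41}\right)\left(- \frac{\sqrt{41}}{2} - \frac{1}{2}\right)^n.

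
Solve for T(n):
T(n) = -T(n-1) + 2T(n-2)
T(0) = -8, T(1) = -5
Characteristic equation: x² + x - 2 = 0, which factors as (x - (-2))(x - (1)) = 0.
Roots r₁ = -2, r₂ = 1 (distinct).
General solution: T(n) = A·(-2)^n + B·(1)^n.
From T(0) = -8: A + B = -8.
From T(1) = -5: -2A + B = -5.
Solving: A = -1, B = -7.
So T(n) = - \left(-2\right)^{n} - 7.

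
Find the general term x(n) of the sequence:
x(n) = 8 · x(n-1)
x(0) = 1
Pure geometric recurrence with ratio 8.
By induction x(n) = x(0) · (8)^n = 8^{n}.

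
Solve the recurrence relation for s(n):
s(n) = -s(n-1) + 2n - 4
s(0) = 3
First-order linear with linear forcing.
Homogeneous solution: s_h(n) = A·(-1)^n.
Try particular s_p(n) = pn + q. Substituting:
  pn + q = -(p(n-1) + q) + 2n - 4.
Matching the n-coefficient: p = -p + 2 ⇒ p = 1.
Matching constants: q = p - q - 4 ⇒ q = - \frac{3}{2}.
General: s(n) = A·(-1)^n + n - \frac{3}{2}.
Apply s(0) = 3: A - \frac{3}{2} = 3 ⇒ A = \frac{9}{2}.
So s(n) = \frac{9 \left(-1\right)^{n}}{2} + n - \frac{3}{2}.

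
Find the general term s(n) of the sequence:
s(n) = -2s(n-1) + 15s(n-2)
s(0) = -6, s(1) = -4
Characteristic equation: x² + 2x - 15 = 0, which factors as (x - (3))(x - (-5)) = 0.
Roots r₁ = 3, r₂ = -5 (distinct).
General solution: s(n) = A·(3)^n + B·(-5)^n.
From s(0) = -6: A + B = -6.
From s(1) = -4: 3A - 5B = -4.
Solving: A = - \frac{17}{4}, B = - \frac{7}{4}.
So s(n) = - \frac{7 \left(-5\right)^{n}}{4} - \frac{17 \cdot 3^{n}}{4}.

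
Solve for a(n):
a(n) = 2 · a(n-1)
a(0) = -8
Pure geometric recurrence with ratio 2.
By induction a(n) = a(0) · (2)^n = - 8 \cdot 2^{n}.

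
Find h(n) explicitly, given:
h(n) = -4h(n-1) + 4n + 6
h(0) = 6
First-order linear with linear forcing.
Homogeneous solution: h_h(n) = A·(-4)^n.
Try particular h_p(n) = pn + q. Substituting:
  pn + q = -4(p(n-1) + q) + 4n + 6.
Matching the n-coefficient: p = -4p + 4 ⇒ p = \frac{4}{5}.
Matching constants: q = 4p - 4q + 6 ⇒ q = \frac{46}{25}.
General: h(n) = A·(-4)^n + \frac{4 n}{5} + \frac{46}{25}.
Apply h(0) = 6: A + \frac{46}{25} = 6 ⇒ A = \frac{104}{25}.
So h(n) = \frac{104 \left(-4\right)^{n}}{25} + \frac{4 n}{5} + \frac{46}{25}.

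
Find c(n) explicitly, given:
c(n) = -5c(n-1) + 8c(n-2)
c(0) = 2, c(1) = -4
Characteristic equation: x² + 5x - 8 = 0.
Discriminant Δ = (-5)² + 4·(8) = 57.
Roots r₁,₂ = (-5 ± √57)/2, so r₁ = - \frac{5}{2} + \frac{\sqrt{57}}{2}, r₂ = - \frac{\sqrt{57}}{2} - \frac{5}{2}.
General solution: c(n) = A·r₁^n + B·r₂^n.
From the initial conditions, A + B = 2 and r₁A + r₂B = -4.
Since r₁ - r₂ = √57: A = (-4 - (2)r₂)/√57 = \frac{\sqrt{57}}{57} + 1, and B = 2 - A = 1 - \frac{\sqrt{57}}{57}.
So c(n) = \left(\frac{\sqrt{57}}{57} + 1\right)\left(- \frac{5}{2} + \frac{\sqrt{57}}{2}\right)^n + \left(1 - \frac{\sqrt{57}}{57}\right)\left(- \frac{\sqrt{57}}{2} - \frac{5}{2}\right)^n.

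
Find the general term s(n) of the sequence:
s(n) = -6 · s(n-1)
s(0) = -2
Pure geometric recurrence with ratio -6.
By induction s(n) = s(0) · (-6)^n = - 2 \left(-6\right)^{n}.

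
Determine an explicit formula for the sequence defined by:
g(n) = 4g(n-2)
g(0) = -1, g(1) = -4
Characteristic equation: x² - 4 = 0, which factors as (x - (-2))(x - (2)) = 0.
Roots r₁ = -2, r₂ = 2 (distinct).
General solution: g(n) = A·(-2)^n + B·(2)^n.
From g(0) = -1: A + B = -1.
From g(1) = -4: -2A + 2B = -4.
Solving: A = \frac{1}{2}, B = - \frac{3}{2}.
So g(n) = \frac{\left(-2\right)^{n}}{2} - \frac{3 \cdot 2^{n}}{2}.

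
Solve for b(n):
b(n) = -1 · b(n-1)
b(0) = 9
Pure geometric recurrence with ratio -1.
By induction b(n) = b(0) · (-1)^n = 9 \left(-1\right)^{n}.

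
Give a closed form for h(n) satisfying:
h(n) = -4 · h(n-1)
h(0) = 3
Pure geometric recurrence with ratio -4.
By induction h(n) = h(0) · (-4)^n = 3 \left(-4\right)^{n}.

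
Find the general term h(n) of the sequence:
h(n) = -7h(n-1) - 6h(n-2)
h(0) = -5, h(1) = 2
Characteristic equation: x² + 7x + 6 = 0, which factors as (x - (-6))(x - (-1)) = 0.
Roots r₁ = -6, r₂ = -1 (distinct).
General solution: h(n) = A·(-6)^n + B·(-1)^n.
From h(0) = -5: A + B = -5.
From h(1) = 2: -6A - B = 2.
Solving: A = \frac{3}{5}, B = - \frac{28}{5}.
So h(n) = - \frac{28 \left(-1\right)^{n}}{5} + \frac{3 \left(-6\right)^{n}}{5}.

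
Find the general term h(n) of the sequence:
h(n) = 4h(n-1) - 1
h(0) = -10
First-order linear non-homogeneous.
Homogeneous solution: h_h(n) = A·(4)^n.
Try constant particular solution h_p = K: K = 4K - 1 ⇒ K = \frac{1}{3}.
General: h(n) = A·(4)^n + \frac{1}{3}.
Apply h(0) = -10: A + \frac{1}{3} = -10 ⇒ A = - \frac{31}{3}.
So h(n) = \frac{1}{3} - \frac{31 \cdot 4^{n}}{3}.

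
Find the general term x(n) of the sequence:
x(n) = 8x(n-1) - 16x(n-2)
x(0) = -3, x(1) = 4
Characteristic equation: x² - 8x + 16 = 0, which is (x - (4))².
Repeated root r = 4.
General solution: x(n) = (A + Bn)·(4)^n.
From x(0) = -3: A = -3.
From x(1) = 4: (A + B)·(4) = 4 ⇒ B = 4.
So x(n) = \left(4 n - 3\right) \cdot (4)^n.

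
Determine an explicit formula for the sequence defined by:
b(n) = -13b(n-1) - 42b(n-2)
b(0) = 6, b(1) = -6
Characteristic equation: x² + 13x + 42 = 0, which factors as (x - (-7))(x - (-6)) = 0.
Roots r₁ = -7, r₂ = -6 (distinct).
General solution: b(n) = A·(-7)^n + B·(-6)^n.
From b(0) = 6: A + B = 6.
From b(1) = -6: -7A - 6B = -6.
Solving: A = -30, B = 36.
So b(n) = 36 \left(-6\right)^{n} - 30 \left(-7\right)^{n}.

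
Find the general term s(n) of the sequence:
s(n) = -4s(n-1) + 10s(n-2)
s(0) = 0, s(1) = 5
Characteristic equation: x² + 4x - 10 = 0.
Discriminant Δ = (-4)² + 4·(10) = 56.
Roots r₁,₂ = (-4 ± √56)/2, so r₁ = -2 + \sqrt{14}, r₂ = - \sqrt{14} - 2.
General solution: s(n) = A·r₁^n + B·r₂^n.
From the initial conditions, A + B = 0 and r₁A + r₂B = 5.
Since r₁ - r₂ = √56: A = (5 - (0)r₂)/√56 = \frac{5 \sqrt{14}}{28}, and B = 0 - A = - \frac{5 \sqrt{14}}{28}.
So s(n) = \left(\frac{5 \sqrt{14}}{28}\right)\left(-2 + \sqrt{14}\right)^n + \left(- \frac{5 \sqrt{14}}{28}\right)\left(- \sqrt{14} - 2\right)^n.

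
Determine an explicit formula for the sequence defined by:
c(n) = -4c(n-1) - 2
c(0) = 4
First-order linear non-homogeneous.
Homogeneous solution: c_h(n) = A·(-4)^n.
Try constant particular solution c_p = K: K = -4K - 2 ⇒ K = - \frac{2}{5}.
General: c(n) = A·(-4)^n - \frac{2}{5}.
Apply c(0) = 4: A - \frac{2}{5} = 4 ⇒ A = \frac{22}{5}.
So c(n) = \frac{22 \left(-4\right)^{n}}{5} - \frac{2}{5}.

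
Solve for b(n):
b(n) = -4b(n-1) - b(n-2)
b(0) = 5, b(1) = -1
Characteristic equation: x² + 4x + 1 = 0.
Discriminant Δ = (-4)² + 4·(-1) = 12.
Roots r₁,₂ = (-4 ± √12)/2, so r₁ = -2 + \sqrt{3}, r₂ = -2 - \sqrt{3}.
General solution: b(n) = A·r₁^n + B·r₂^n.
From the initial conditions, A + B = 5 and r₁A + r₂B = -1.
Since r₁ - r₂ = √12: A = (-1 - (5)r₂)/√12 = \frac{5}{2} + \frac{3 \sqrt{3}}{2}, and B = 5 - A = \frac{5}{2} - \frac{3 \sqrt{3}}{2}.
So b(n) = \left(\frac{5}{2} + \frac{3 \sqrt{3}}{2}\right)\left(-2 + \sqrt{3}\right)^n + \left(\frac{5}{2} - \frac{3 \sqrt{3}}{2}\right)\left(-2 - \sqrt{3}\right)^n.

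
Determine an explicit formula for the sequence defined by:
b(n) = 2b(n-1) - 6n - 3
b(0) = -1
First-order linear with linear forcing.
Homogeneous solution: b_h(n) = A·(2)^n.
Try particular b_p(n) = pn + q. Substituting:
  pn + q = 2(p(n-1) + q) - 6n - 3.
Matching the n-coefficient: p = 2p - 6 ⇒ p = 6.
Matching constants: q = -2p + 2q - 3 ⇒ q = 15.
General: b(n) = A·(2)^n + 6 n + 15.
Apply b(0) = -1: A + 15 = -1 ⇒ A = -16.
So b(n) = - 16 \cdot 2^{n} + 6 n + 15.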